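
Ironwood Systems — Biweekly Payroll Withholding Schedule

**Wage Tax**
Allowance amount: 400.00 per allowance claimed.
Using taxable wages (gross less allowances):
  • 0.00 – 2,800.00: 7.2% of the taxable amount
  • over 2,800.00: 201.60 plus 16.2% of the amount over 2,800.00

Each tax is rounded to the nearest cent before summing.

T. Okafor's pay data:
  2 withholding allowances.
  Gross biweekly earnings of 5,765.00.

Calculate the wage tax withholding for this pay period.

Wage Tax: taxable = 5,765.00 − 2×400.00 = 4,965.00
  201.60 + 16.2% × (4,965.00 − 2,800.00) = 201.60 + 16.2% × 2,165.00 = 552.33

552.33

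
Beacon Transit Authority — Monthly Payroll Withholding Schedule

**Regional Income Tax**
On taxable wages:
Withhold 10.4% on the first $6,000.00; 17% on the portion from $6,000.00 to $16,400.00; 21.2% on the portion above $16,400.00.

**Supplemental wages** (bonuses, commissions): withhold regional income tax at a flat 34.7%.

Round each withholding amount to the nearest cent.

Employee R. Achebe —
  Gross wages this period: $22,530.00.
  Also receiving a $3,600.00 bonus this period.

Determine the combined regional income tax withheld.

Regional Income Tax: taxable = $22,530.00
  $2,392.00 + 21.2% × ($22,530.00 − $16,400.00) = $2,392.00 + 21.2% × $6,130.00 = $3,691.56
Supplemental (34.7% flat on bonus): 34.7% × $3,600.00 = $1,249.20
Total regional income tax: $3,691.56 + $1,249.20 = $4,940.76

$4,940.76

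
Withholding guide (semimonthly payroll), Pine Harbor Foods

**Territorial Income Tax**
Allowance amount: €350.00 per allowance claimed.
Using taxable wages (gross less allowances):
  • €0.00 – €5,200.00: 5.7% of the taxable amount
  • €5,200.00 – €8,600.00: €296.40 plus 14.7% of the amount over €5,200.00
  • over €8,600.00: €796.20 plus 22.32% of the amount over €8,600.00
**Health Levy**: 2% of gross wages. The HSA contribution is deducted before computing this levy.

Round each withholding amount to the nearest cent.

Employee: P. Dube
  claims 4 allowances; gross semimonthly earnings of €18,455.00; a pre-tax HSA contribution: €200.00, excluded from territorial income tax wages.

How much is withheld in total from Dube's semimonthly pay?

€3,003.82

Territorial Income Tax: taxable = €18,455.00 − €200.00 − 4×€350.00 = €16,855.00
  €796.20 + 22.32% × (€16,855.00 − €8,600.00) = €796.20 + 22.32% × €8,255.00 = €2,638.72
Health Levy: 2% × €18,255.00 = €365.10
Total: €2,638.72 + €365.10 = €3,003.82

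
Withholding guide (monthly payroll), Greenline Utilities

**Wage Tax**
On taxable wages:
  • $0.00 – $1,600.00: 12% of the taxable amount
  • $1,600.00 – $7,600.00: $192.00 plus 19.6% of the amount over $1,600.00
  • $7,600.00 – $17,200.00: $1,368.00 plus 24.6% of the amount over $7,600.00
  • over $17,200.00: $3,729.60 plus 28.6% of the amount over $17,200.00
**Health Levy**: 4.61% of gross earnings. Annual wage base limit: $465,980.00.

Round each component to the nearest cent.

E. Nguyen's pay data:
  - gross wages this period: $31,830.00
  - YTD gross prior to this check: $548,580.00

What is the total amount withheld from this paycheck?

$7,913.78

Wage Tax: taxable = $31,830.00
  $3,729.60 + 28.6% × ($31,830.00 − $17,200.00) = $3,729.60 + 28.6% × $14,630.00 = $7,913.78
Health Levy: YTD $548,580.00 ≥ cap $465,980.00 → $0.00
Total: $7,913.78 + $0.00 = $7,913.78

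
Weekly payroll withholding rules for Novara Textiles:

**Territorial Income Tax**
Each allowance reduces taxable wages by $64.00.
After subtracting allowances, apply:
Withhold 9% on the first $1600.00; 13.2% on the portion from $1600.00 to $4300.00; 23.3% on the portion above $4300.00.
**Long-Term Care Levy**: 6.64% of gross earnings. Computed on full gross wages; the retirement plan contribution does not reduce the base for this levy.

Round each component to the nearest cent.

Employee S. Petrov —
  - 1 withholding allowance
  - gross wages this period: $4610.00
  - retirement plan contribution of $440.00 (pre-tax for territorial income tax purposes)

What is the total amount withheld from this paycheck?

$780.89

Territorial Income Tax: taxable = $4610.00 − $440.00 − 1×$64.00 = $4106.00
  $144.00 + 13.2% × ($4106.00 − $1600.00) = $144.00 + 13.2% × $2506.00 = $474.79
Long-Term Care Levy: 6.64% × $4610.00 = $306.10
Total: $474.79 + $306.10 = $780.89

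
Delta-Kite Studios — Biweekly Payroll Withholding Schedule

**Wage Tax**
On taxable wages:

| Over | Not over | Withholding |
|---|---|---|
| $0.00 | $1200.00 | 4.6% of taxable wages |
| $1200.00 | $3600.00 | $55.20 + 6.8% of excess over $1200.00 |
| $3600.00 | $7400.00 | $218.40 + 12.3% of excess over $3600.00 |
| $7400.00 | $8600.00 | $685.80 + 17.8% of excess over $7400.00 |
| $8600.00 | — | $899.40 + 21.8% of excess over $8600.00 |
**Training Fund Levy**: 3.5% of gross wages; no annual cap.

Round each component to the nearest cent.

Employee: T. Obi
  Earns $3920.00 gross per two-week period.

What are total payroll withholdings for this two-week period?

$394.96

Wage Tax: taxable = $3920.00
  $218.40 + 12.3% × ($3920.00 − $3600.00) = $218.40 + 12.3% × $320.00 = $257.76
Training Fund Levy: 3.5% × $3920.00 = $137.20
Total: $257.76 + $137.20 = $394.96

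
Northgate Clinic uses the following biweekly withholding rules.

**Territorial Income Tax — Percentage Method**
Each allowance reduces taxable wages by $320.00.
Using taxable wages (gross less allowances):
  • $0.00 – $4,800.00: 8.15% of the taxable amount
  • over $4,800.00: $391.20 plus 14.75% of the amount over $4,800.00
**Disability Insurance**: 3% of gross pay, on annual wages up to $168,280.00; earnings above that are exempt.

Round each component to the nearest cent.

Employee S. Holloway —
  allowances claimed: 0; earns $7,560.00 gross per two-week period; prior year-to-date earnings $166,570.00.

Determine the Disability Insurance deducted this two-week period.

$51.30

Disability Insurance: cap $168,280.00 − YTD $166,570.00 = $1,710.00 subject; 3% × $1,710.00 = $51.30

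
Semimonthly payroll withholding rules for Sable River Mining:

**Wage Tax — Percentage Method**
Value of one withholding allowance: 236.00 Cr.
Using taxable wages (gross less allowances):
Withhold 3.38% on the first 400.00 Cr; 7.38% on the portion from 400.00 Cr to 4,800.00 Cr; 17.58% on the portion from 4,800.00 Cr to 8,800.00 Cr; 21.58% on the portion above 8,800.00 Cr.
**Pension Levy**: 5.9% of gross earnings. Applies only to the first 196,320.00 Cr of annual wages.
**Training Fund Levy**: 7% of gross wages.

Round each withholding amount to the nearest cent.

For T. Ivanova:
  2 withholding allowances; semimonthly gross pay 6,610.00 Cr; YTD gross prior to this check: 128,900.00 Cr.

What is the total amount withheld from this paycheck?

1,426.15 Cr

Wage Tax: taxable = 6,610.00 Cr − 2×236.00 Cr = 6,138.00 Cr
  338.24 Cr + 17.58% × (6,138.00 Cr − 4,800.00 Cr) = 338.24 Cr + 17.58% × 1,338.00 Cr = 573.46 Cr
Pension Levy: 5.9% × 6,610.00 Cr = 389.99 Cr
Training Fund Levy: 7% × 6,610.00 Cr = 462.70 Cr
Total: 573.46 Cr + 389.99 Cr + 462.70 Cr = 1,426.15 Cr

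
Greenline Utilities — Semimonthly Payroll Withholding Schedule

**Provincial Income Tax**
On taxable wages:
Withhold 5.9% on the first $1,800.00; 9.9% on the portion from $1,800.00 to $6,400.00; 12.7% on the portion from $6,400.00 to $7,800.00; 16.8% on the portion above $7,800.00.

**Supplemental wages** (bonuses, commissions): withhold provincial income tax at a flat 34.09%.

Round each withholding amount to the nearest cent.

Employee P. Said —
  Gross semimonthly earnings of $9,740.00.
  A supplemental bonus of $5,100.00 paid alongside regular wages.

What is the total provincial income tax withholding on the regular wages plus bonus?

Provincial Income Tax: taxable = $9,740.00
  $739.40 + 16.8% × ($9,740.00 − $7,800.00) = $739.40 + 16.8% × $1,940.00 = $1,065.32
Supplemental (34.09% flat on bonus): 34.09% × $5,100.00 = $1,738.59
Total provincial income tax: $1,065.32 + $1,738.59 = $2,803.91

$2,803.91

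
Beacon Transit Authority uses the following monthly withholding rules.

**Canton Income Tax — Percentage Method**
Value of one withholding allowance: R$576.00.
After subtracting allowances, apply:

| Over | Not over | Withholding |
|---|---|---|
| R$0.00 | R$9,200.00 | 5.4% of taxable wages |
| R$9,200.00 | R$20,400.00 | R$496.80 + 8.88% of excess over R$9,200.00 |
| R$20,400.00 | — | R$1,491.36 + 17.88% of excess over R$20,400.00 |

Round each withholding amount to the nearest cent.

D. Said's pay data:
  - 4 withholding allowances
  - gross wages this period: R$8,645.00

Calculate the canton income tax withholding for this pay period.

Canton Income Tax: taxable = R$8,645.00 − 4×R$576.00 = R$6,341.00
  5.4% × R$6,341.00 = R$342.41

R$342.41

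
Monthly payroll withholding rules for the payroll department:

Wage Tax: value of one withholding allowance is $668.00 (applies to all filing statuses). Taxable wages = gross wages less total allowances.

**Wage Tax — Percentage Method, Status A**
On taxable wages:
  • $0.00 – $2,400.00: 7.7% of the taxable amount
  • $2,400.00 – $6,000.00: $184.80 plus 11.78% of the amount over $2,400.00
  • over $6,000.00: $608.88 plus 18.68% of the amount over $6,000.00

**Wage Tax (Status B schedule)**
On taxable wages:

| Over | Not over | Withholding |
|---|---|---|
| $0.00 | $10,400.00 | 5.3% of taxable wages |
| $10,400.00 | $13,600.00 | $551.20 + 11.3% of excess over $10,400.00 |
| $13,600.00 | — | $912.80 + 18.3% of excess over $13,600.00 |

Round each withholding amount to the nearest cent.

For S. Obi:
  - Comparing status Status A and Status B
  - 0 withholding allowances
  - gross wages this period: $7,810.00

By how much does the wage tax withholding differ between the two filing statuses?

Wage Tax (Status A): taxable = $7,810.00
  $608.88 + 18.68% × ($7,810.00 − $6,000.00) = $608.88 + 18.68% × $1,810.00 = $946.99
Wage Tax (Status B): taxable = $7,810.00
  5.3% × $7,810.00 = $413.93
Difference: |$946.99 − $413.93| = $533.06 (higher under Status A)

$533.06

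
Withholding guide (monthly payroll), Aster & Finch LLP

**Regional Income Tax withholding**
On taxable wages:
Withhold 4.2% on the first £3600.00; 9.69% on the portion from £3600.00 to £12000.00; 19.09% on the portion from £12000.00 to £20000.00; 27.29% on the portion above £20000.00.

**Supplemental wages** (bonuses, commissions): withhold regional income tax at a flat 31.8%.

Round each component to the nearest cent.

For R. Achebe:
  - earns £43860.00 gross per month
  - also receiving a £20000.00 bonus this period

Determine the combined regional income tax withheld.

Regional Income Tax: taxable = £43860.00
  £2492.36 + 27.29% × (£43860.00 − £20000.00) = £2492.36 + 27.29% × £23860.00 = £9003.75
Supplemental (31.8% flat on bonus): 31.8% × £20000.00 = £6360.00
Total regional income tax: £9003.75 + £6360.00 = £15363.75

£15363.75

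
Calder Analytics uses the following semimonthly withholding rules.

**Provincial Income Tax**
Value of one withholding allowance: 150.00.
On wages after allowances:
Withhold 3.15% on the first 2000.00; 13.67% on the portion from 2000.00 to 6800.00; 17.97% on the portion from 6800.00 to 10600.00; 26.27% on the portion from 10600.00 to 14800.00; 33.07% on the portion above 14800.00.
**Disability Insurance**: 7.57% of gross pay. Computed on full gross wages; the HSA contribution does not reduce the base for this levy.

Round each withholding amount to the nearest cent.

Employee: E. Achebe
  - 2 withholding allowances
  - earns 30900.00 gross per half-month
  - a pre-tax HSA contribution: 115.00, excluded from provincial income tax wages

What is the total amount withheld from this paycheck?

Provincial Income Tax: taxable = 30900.00 − 115.00 − 2×150.00 = 30485.00
  2505.36 + 33.07% × (30485.00 − 14800.00) = 2505.36 + 33.07% × 15685.00 = 7692.39
Disability Insurance: 7.57% × 30900.00 = 2339.13
Total: 7692.39 + 2339.13 = 10031.52

10031.52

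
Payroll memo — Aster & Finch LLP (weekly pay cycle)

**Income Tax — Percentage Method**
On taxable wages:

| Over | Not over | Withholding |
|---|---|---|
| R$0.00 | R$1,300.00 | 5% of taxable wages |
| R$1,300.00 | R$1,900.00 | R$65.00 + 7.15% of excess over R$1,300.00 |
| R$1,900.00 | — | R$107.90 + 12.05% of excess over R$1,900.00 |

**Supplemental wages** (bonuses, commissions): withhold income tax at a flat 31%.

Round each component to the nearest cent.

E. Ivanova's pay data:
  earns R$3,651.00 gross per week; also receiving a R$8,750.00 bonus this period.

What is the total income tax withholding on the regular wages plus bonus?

Income Tax: taxable = R$3,651.00
  R$107.90 + 12.05% × (R$3,651.00 − R$1,900.00) = R$107.90 + 12.05% × R$1,751.00 = R$318.90
Supplemental (31% flat on bonus): 31% × R$8,750.00 = R$2,712.50
Total income tax: R$318.90 + R$2,712.50 = R$3,031.40

R$3,031.40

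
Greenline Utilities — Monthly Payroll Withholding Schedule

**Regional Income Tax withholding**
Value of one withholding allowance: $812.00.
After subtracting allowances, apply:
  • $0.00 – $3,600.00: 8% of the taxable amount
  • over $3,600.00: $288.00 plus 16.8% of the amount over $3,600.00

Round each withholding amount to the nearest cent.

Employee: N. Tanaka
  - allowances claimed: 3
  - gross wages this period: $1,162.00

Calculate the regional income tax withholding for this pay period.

$0.00

Regional Income Tax: taxable = $1,162.00 − 3×$812.00 = $-1,274.00
  Taxable ≤ 0 → $0.00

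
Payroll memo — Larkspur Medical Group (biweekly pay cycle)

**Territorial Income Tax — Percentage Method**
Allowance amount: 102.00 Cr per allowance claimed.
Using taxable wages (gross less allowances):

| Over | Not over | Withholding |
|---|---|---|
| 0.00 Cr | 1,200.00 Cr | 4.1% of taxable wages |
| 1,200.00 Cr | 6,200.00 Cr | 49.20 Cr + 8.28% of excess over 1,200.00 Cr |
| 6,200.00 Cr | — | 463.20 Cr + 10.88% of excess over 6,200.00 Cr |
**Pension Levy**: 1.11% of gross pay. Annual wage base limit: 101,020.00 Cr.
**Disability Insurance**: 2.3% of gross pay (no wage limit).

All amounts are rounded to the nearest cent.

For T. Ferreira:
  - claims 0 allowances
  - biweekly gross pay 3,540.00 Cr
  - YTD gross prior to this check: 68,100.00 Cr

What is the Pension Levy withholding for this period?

Pension Levy: 1.11% × 3,540.00 Cr = 39.29 Cr

39.29 Cr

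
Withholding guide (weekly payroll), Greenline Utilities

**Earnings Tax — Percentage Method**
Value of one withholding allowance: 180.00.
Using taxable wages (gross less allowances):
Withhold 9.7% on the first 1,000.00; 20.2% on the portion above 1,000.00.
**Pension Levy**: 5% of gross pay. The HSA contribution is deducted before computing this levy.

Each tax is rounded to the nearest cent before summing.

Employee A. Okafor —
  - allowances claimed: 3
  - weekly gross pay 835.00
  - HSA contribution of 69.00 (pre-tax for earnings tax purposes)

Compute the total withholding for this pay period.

Earnings Tax: taxable = 835.00 − 69.00 − 3×180.00 = 226.00
  9.7% × 226.00 = 21.92
Pension Levy: 5% × 766.00 = 38.30
Total: 21.92 + 38.30 = 60.22

60.22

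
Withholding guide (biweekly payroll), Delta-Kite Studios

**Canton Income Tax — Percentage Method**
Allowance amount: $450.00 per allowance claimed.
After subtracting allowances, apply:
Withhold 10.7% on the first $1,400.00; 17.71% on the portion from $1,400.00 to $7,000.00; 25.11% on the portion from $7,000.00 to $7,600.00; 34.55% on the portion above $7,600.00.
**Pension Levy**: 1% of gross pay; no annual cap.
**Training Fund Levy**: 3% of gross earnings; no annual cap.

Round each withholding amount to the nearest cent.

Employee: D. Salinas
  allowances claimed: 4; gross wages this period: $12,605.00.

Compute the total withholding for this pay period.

$2,903.75

Canton Income Tax: taxable = $12,605.00 − 4×$450.00 = $10,805.00
  $1,292.22 + 34.55% × ($10,805.00 − $7,600.00) = $1,292.22 + 34.55% × $3,205.00 = $2,399.55
Pension Levy: 1% × $12,605.00 = $126.05
Training Fund Levy: 3% × $12,605.00 = $378.15
Total: $2,399.55 + $126.05 + $378.15 = $2,903.75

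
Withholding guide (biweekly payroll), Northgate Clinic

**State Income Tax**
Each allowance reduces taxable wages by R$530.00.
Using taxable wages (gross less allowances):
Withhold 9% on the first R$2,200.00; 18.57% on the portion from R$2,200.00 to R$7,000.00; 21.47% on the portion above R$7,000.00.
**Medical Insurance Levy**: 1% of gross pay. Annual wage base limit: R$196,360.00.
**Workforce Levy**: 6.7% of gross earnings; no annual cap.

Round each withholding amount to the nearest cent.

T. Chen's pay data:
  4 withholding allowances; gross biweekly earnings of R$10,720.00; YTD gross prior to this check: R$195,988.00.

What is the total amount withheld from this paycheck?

R$2,154.84

State Income Tax: taxable = R$10,720.00 − 4×R$530.00 = R$8,600.00
  R$1,089.36 + 21.47% × (R$8,600.00 − R$7,000.00) = R$1,089.36 + 21.47% × R$1,600.00 = R$1,432.88
Medical Insurance Levy: cap R$196,360.00 − YTD R$195,988.00 = R$372.00 subject; 1% × R$372.00 = R$3.72
Workforce Levy: 6.7% × R$10,720.00 = R$718.24
Total: R$1,432.88 + R$3.72 + R$718.24 = R$2,154.84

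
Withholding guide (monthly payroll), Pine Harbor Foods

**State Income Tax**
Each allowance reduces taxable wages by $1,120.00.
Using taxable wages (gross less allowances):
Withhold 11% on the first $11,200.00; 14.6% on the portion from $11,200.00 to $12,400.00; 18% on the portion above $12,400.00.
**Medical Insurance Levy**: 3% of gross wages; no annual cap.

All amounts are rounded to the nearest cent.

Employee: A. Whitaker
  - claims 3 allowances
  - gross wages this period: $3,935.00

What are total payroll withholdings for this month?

State Income Tax: taxable = $3,935.00 − 3×$1,120.00 = $575.00
  11% × $575.00 = $63.25
Medical Insurance Levy: 3% × $3,935.00 = $118.05
Total: $63.25 + $118.05 = $181.30

$181.30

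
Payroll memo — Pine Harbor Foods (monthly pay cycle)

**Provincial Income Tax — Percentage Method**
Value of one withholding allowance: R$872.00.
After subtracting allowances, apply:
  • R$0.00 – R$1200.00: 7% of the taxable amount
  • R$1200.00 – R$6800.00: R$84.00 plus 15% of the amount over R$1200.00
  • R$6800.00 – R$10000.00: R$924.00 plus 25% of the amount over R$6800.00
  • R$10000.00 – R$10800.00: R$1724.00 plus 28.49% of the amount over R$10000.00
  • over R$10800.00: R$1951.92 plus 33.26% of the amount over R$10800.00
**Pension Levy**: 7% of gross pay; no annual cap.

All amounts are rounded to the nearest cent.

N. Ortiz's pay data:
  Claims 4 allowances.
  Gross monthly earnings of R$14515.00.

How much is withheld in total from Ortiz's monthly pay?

R$3043.47

Provincial Income Tax: taxable = R$14515.00 − 4×R$872.00 = R$11027.00
  R$1951.92 + 33.26% × (R$11027.00 − R$10800.00) = R$1951.92 + 33.26% × R$227.00 = R$2027.42
Pension Levy: 7% × R$14515.00 = R$1016.05
Total: R$2027.42 + R$1016.05 = R$3043.47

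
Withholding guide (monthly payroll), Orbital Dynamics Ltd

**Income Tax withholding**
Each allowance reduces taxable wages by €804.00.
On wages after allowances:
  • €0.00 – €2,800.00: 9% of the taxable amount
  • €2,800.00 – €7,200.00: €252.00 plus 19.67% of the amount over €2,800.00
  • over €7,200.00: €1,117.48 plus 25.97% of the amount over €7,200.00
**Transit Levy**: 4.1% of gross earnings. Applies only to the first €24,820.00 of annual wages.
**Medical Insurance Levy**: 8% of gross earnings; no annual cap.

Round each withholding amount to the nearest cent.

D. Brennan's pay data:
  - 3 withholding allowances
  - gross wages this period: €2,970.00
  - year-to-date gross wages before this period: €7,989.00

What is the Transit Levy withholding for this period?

€121.77

Transit Levy: 4.1% × €2,970.00 = €121.77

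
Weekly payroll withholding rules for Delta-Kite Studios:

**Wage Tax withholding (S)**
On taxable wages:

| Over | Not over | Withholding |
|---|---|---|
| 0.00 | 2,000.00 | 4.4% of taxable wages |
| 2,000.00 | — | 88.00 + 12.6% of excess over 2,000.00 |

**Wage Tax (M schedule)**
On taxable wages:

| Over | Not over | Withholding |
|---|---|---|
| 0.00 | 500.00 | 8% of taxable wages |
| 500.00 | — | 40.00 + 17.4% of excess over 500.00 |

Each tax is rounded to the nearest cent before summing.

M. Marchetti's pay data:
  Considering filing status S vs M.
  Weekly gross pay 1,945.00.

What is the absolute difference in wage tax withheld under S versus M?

205.85

Wage Tax (S): taxable = 1,945.00
  4.4% × 1,945.00 = 85.58
Wage Tax (M): taxable = 1,945.00
  40.00 + 17.4% × (1,945.00 − 500.00) = 40.00 + 17.4% × 1,445.00 = 291.43
Difference: |85.58 − 291.43| = 205.85 (higher under M)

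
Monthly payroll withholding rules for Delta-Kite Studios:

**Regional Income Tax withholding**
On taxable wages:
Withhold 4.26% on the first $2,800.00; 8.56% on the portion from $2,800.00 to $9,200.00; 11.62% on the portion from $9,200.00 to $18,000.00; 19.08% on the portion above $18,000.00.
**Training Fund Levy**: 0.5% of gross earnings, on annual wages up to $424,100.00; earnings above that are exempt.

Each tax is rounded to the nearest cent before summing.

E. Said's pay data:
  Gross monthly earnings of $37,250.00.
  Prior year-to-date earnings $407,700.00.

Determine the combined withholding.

$5,444.58

Regional Income Tax: taxable = $37,250.00
  $1,689.68 + 19.08% × ($37,250.00 − $18,000.00) = $1,689.68 + 19.08% × $19,250.00 = $5,362.58
Training Fund Levy: cap $424,100.00 − YTD $407,700.00 = $16,400.00 subject; 0.5% × $16,400.00 = $82.00
Total: $5,362.58 + $82.00 = $5,444.58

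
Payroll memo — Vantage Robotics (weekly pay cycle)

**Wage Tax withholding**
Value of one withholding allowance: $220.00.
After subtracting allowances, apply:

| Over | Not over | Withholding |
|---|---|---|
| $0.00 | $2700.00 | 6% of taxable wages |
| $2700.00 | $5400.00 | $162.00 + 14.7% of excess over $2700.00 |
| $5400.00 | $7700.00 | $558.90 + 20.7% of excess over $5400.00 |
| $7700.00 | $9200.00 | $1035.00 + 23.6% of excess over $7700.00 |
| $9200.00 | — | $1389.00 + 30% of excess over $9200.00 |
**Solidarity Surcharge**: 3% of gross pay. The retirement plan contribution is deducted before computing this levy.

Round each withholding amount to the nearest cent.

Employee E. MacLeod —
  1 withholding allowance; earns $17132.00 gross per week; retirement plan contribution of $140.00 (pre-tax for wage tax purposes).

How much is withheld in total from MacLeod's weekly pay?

$4170.36

Wage Tax: taxable = $17132.00 − $140.00 − 1×$220.00 = $16772.00
  $1389.00 + 30% × ($16772.00 − $9200.00) = $1389.00 + 30% × $7572.00 = $3660.60
Solidarity Surcharge: 3% × $16992.00 = $509.76
Total: $3660.60 + $509.76 = $4170.36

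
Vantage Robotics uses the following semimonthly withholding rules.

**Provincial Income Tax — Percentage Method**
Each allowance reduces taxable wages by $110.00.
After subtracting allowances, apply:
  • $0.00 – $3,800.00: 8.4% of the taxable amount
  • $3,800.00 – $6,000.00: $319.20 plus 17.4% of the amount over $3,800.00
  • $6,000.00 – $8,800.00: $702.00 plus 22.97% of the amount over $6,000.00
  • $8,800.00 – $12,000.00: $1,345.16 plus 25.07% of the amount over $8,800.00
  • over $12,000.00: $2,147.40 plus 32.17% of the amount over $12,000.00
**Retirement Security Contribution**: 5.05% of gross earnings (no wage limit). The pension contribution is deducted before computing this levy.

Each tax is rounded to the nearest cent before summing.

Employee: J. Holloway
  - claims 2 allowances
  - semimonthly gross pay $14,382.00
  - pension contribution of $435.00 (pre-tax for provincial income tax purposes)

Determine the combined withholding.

Provincial Income Tax: taxable = $14,382.00 − $435.00 − 2×$110.00 = $13,727.00
  $2,147.40 + 32.17% × ($13,727.00 − $12,000.00) = $2,147.40 + 32.17% × $1,727.00 = $2,702.98
Retirement Security Contribution: 5.05% × $13,947.00 = $704.32
Total: $2,702.98 + $704.32 = $3,407.30

$3,407.30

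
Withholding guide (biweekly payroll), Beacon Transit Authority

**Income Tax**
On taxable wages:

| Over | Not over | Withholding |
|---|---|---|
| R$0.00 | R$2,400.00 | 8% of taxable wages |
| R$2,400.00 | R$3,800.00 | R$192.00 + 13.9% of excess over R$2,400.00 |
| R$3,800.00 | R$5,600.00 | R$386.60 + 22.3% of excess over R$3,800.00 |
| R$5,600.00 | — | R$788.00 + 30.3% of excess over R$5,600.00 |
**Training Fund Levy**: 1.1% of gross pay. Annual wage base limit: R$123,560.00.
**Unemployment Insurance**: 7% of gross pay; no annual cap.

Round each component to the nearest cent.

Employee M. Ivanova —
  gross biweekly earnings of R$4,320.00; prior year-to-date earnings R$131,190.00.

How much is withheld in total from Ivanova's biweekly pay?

R$804.96

Income Tax: taxable = R$4,320.00
  R$386.60 + 22.3% × (R$4,320.00 − R$3,800.00) = R$386.60 + 22.3% × R$520.00 = R$502.56
Training Fund Levy: YTD R$131,190.00 ≥ cap R$123,560.00 → R$0.00
Unemployment Insurance: 7% × R$4,320.00 = R$302.40
Total: R$502.56 + R$0.00 + R$302.40 = R$804.96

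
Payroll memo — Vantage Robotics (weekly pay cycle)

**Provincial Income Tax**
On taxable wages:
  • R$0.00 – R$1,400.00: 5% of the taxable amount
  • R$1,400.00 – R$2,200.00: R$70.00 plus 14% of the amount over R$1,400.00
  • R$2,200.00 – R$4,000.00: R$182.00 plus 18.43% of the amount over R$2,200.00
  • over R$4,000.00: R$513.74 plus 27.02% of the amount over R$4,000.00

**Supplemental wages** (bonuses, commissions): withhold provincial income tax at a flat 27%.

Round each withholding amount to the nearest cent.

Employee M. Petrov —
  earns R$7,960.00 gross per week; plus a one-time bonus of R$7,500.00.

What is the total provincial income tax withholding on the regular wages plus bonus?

Provincial Income Tax: taxable = R$7,960.00
  R$513.74 + 27.02% × (R$7,960.00 − R$4,000.00) = R$513.74 + 27.02% × R$3,960.00 = R$1,583.73
Supplemental (27% flat on bonus): 27% × R$7,500.00 = R$2,025.00
Total provincial income tax: R$1,583.73 + R$2,025.00 = R$3,608.73

R$3,608.73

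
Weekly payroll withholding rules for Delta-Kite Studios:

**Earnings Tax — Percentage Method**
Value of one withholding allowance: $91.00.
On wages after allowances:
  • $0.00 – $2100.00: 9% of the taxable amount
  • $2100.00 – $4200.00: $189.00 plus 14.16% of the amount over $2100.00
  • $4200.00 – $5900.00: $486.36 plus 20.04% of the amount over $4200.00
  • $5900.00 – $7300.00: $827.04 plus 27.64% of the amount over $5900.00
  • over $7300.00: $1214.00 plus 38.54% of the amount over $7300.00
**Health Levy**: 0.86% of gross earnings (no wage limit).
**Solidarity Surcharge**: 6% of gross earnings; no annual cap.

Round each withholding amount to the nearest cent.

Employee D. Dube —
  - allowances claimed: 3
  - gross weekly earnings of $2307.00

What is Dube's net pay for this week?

Earnings Tax: taxable = $2307.00 − 3×$91.00 = $2034.00
  9% × $2034.00 = $183.06
Health Levy: 0.86% × $2307.00 = $19.84
Solidarity Surcharge: 6% × $2307.00 = $138.42
Total withheld: $183.06 + $19.84 + $138.42 = $341.32
Net pay: $2307.00 − $341.32 = $1965.68

$1965.68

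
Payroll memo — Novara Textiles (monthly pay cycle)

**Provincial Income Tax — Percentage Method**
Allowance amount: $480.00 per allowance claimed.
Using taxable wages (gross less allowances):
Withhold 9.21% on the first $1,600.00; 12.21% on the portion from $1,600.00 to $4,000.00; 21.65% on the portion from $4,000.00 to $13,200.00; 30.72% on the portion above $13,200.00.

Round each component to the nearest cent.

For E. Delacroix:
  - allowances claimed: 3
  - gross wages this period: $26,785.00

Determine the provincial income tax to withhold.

$6,163.14

Provincial Income Tax: taxable = $26,785.00 − 3×$480.00 = $25,345.00
  $2,432.20 + 30.72% × ($25,345.00 − $13,200.00) = $2,432.20 + 30.72% × $12,145.00 = $6,163.14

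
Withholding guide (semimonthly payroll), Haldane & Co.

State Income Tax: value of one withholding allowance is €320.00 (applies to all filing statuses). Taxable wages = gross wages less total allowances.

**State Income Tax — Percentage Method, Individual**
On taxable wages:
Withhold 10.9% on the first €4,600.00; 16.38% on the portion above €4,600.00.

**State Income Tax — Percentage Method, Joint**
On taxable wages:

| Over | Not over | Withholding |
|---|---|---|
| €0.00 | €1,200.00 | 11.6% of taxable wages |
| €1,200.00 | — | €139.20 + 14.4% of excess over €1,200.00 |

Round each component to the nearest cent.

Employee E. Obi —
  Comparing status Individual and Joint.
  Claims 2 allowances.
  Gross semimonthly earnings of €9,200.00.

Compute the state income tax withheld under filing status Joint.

State Income Tax (Joint): taxable = €9,200.00 − 2×€320.00 = €8,560.00
  €139.20 + 14.4% × (€8,560.00 − €1,200.00) = €139.20 + 14.4% × €7,360.00 = €1,199.04

€1,199.04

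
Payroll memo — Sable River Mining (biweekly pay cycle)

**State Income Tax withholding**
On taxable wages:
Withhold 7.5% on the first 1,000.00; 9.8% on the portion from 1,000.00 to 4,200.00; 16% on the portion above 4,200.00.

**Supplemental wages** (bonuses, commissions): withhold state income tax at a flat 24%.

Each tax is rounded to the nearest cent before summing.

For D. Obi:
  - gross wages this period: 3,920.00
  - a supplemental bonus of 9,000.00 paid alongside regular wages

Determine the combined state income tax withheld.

2,521.16

State Income Tax: taxable = 3,920.00
  75.00 + 9.8% × (3,920.00 − 1,000.00) = 75.00 + 9.8% × 2,920.00 = 361.16
Supplemental (24% flat on bonus): 24% × 9,000.00 = 2,160.00
Total state income tax: 361.16 + 2,160.00 = 2,521.16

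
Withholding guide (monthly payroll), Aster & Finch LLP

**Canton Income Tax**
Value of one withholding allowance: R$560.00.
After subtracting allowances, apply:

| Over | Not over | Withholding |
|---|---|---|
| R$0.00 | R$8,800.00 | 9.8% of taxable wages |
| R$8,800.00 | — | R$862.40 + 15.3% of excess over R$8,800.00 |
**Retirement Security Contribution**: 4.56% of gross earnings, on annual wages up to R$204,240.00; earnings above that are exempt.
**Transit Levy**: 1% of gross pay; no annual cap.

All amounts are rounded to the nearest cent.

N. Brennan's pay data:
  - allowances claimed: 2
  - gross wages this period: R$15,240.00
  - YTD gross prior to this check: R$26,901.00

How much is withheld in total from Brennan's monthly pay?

Canton Income Tax: taxable = R$15,240.00 − 2×R$560.00 = R$14,120.00
  R$862.40 + 15.3% × (R$14,120.00 − R$8,800.00) = R$862.40 + 15.3% × R$5,320.00 = R$1,676.36
Retirement Security Contribution: 4.56% × R$15,240.00 = R$694.94
Transit Levy: 1% × R$15,240.00 = R$152.40
Total: R$1,676.36 + R$694.94 + R$152.40 = R$2,523.70

R$2,523.70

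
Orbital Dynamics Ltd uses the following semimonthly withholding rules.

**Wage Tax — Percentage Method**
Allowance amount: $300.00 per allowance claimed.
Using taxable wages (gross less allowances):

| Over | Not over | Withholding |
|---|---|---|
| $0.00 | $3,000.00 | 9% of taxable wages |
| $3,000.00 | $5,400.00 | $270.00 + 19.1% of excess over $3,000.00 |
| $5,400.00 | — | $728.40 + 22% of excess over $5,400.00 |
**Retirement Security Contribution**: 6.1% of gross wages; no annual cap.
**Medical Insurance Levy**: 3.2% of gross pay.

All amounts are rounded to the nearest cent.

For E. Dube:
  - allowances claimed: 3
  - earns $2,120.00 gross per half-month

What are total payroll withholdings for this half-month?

Wage Tax: taxable = $2,120.00 − 3×$300.00 = $1,220.00
  9% × $1,220.00 = $109.80
Retirement Security Contribution: 6.1% × $2,120.00 = $129.32
Medical Insurance Levy: 3.2% × $2,120.00 = $67.84
Total: $109.80 + $129.32 + $67.84 = $306.96

$306.96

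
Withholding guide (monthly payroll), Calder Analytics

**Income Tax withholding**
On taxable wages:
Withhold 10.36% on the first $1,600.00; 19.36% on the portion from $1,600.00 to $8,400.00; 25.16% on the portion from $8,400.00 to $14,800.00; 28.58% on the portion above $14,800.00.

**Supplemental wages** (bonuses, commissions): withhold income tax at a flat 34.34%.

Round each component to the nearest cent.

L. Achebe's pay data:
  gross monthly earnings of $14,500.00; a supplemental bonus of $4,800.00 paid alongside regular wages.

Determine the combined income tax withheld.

$4,665.32

Income Tax: taxable = $14,500.00
  $1,482.24 + 25.16% × ($14,500.00 − $8,400.00) = $1,482.24 + 25.16% × $6,100.00 = $3,017.00
Supplemental (34.34% flat on bonus): 34.34% × $4,800.00 = $1,648.32
Total income tax: $3,017.00 + $1,648.32 = $4,665.32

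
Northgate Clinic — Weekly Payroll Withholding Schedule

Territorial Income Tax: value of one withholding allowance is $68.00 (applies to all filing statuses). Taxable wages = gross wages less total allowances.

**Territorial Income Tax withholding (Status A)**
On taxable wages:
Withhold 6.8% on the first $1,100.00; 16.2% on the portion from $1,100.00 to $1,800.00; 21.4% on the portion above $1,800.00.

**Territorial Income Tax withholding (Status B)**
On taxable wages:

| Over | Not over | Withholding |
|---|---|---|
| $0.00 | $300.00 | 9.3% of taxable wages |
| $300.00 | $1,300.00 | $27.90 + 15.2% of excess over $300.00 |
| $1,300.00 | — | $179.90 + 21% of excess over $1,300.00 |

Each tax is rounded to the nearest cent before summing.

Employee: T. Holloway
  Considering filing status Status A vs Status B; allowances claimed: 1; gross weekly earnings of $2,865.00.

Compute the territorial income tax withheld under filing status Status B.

Territorial Income Tax (Status B): taxable = $2,865.00 − 1×$68.00 = $2,797.00
  $179.90 + 21% × ($2,797.00 − $1,300.00) = $179.90 + 21% × $1,497.00 = $494.27

$494.27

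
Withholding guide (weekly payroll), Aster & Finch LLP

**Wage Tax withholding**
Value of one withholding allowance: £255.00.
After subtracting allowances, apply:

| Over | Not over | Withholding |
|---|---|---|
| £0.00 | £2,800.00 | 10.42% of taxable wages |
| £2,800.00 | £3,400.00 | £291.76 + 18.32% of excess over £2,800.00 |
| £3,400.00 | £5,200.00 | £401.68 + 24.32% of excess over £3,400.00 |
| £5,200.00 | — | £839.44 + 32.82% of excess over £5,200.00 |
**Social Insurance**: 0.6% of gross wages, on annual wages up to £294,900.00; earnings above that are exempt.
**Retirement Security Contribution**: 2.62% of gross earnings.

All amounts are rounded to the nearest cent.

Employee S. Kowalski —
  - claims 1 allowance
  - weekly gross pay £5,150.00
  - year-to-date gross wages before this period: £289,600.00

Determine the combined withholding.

Wage Tax: taxable = £5,150.00 − 1×£255.00 = £4,895.00
  £401.68 + 24.32% × (£4,895.00 − £3,400.00) = £401.68 + 24.32% × £1,495.00 = £765.26
Social Insurance: 0.6% × £5,150.00 = £30.90
Retirement Security Contribution: 2.62% × £5,150.00 = £134.93
Total: £765.26 + £30.90 + £134.93 = £931.09

£931.09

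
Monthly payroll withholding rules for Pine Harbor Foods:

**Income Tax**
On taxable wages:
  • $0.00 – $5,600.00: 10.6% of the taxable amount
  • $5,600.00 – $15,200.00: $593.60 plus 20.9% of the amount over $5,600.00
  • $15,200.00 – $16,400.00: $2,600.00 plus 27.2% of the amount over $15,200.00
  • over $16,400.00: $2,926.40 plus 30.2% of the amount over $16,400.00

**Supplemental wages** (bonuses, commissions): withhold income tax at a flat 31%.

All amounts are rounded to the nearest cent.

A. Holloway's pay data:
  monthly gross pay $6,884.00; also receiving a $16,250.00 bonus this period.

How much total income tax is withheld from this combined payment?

Income Tax: taxable = $6,884.00
  $593.60 + 20.9% × ($6,884.00 − $5,600.00) = $593.60 + 20.9% × $1,284.00 = $861.96
Supplemental (31% flat on bonus): 31% × $16,250.00 = $5,037.50
Total income tax: $861.96 + $5,037.50 = $5,899.46

$5,899.46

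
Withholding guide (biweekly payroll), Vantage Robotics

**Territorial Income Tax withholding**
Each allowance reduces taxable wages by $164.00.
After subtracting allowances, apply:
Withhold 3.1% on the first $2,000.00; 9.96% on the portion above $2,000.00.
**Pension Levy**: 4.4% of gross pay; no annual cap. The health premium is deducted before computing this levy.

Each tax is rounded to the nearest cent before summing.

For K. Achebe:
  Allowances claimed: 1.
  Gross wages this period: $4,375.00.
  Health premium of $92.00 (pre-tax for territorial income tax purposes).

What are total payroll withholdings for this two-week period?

$461.50

Territorial Income Tax: taxable = $4,375.00 − $92.00 − 1×$164.00 = $4,119.00
  $62.00 + 9.96% × ($4,119.00 − $2,000.00) = $62.00 + 9.96% × $2,119.00 = $273.05
Pension Levy: 4.4% × $4,283.00 = $188.45
Total: $273.05 + $188.45 = $461.50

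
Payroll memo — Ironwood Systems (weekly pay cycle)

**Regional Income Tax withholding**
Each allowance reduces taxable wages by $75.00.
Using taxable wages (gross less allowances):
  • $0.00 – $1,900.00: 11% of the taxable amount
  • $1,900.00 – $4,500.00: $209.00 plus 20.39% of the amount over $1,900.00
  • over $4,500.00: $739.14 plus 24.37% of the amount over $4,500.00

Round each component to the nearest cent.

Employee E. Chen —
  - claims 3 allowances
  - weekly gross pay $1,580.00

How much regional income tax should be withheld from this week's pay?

Regional Income Tax: taxable = $1,580.00 − 3×$75.00 = $1,355.00
  11% × $1,355.00 = $149.05

$149.05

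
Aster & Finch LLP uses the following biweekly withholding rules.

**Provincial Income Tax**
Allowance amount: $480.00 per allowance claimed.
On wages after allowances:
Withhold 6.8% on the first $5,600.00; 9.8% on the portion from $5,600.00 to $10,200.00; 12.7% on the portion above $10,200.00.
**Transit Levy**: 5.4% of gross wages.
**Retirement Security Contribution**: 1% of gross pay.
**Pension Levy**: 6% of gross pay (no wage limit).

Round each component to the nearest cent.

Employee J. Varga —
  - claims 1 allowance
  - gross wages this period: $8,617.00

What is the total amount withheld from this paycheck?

$1,697.94

Provincial Income Tax: taxable = $8,617.00 − 1×$480.00 = $8,137.00
  $380.80 + 9.8% × ($8,137.00 − $5,600.00) = $380.80 + 9.8% × $2,537.00 = $629.43
Transit Levy: 5.4% × $8,617.00 = $465.32
Retirement Security Contribution: 1% × $8,617.00 = $86.17
Pension Levy: 6% × $8,617.00 = $517.02
Total: $629.43 + $465.32 + $86.17 + $517.02 = $1,697.94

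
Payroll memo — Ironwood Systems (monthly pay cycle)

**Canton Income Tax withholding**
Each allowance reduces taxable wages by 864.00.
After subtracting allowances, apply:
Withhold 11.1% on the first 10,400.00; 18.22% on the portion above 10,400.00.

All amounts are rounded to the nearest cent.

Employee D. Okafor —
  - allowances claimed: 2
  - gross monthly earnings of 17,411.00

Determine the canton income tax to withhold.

Canton Income Tax: taxable = 17,411.00 − 2×864.00 = 15,683.00
  1,154.40 + 18.22% × (15,683.00 − 10,400.00) = 1,154.40 + 18.22% × 5,283.00 = 2,116.96

2,116.96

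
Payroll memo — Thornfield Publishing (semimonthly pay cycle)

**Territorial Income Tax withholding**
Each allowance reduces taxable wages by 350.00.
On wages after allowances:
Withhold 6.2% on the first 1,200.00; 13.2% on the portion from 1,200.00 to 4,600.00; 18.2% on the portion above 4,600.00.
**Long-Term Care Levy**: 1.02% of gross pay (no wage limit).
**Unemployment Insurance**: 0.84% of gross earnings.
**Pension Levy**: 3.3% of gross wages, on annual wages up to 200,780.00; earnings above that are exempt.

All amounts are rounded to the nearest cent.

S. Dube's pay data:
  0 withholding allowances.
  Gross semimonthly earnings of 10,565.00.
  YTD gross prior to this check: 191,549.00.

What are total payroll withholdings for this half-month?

2,109.96

Territorial Income Tax: taxable = 10,565.00
  523.20 + 18.2% × (10,565.00 − 4,600.00) = 523.20 + 18.2% × 5,965.00 = 1,608.83
Long-Term Care Levy: 1.02% × 10,565.00 = 107.76
Unemployment Insurance: 0.84% × 10,565.00 = 88.75
Pension Levy: cap 200,780.00 − YTD 191,549.00 = 9,231.00 subject; 3.3% × 9,231.00 = 304.62
Total: 1,608.83 + 107.76 + 88.75 + 304.62 = 2,109.96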